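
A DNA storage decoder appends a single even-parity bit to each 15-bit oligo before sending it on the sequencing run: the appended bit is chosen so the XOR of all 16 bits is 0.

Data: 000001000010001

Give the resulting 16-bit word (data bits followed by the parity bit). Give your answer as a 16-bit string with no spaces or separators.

0000010000100011

XOR of the 15 data bits: 0⊕0⊕0⊕0⊕0⊕1⊕0⊕0⊕0⊕0⊕1⊕0⊕0⊕0⊕1 = 1
Parity bit = 1 (so all 16 bits XOR to 0).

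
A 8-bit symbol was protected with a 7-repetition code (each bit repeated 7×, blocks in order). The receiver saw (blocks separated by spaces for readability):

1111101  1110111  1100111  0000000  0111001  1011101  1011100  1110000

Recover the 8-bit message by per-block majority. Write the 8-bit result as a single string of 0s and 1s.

11101110

Block 1 (1111101): 6 ones → 1
Block 2 (1110111): 6 ones → 1
Block 3 (1100111): 5 ones → 1
Block 4 (0000000): 0 ones → 0
Block 5 (0111001): 4 ones → 1
Block 6 (1011101): 5 ones → 1
Block 7 (1011100): 4 ones → 1
Block 8 (1110000): 3 ones → 0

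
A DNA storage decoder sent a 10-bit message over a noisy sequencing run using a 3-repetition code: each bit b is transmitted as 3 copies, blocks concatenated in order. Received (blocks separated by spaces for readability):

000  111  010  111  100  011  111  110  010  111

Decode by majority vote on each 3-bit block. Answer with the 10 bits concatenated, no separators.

0101011101

Block 1 (000): 0 ones → 0
Block 2 (111): 3 ones → 1
Block 3 (010): 1 one → 0
Block 4 (111): 3 ones → 1
Block 5 (100): 1 one → 0
Block 6 (011): 2 ones → 1
Block 7 (111): 3 ones → 1
Block 8 (110): 2 ones → 1
Block 9 (010): 1 one → 0
Block 10 (111): 3 ones → 1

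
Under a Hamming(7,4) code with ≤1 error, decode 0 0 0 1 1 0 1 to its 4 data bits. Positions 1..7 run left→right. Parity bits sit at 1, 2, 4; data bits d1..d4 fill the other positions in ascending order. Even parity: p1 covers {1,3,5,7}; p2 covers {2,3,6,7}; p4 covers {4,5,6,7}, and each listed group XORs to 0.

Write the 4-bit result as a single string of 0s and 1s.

s1 (pos 1,3,5,7): 0⊕0⊕1⊕1 = 0
s2 (pos 2,3,6,7): 0⊕0⊕0⊕1 = 1
s4 (pos 4,5,6,7): 1⊕1⊕0⊕1 = 1
Syndrome s4…s1 = 110 → error at position 6.
Flip position 6: 0001101 → 0001111
Read data bits from positions 3,5,6,7: 0111

0111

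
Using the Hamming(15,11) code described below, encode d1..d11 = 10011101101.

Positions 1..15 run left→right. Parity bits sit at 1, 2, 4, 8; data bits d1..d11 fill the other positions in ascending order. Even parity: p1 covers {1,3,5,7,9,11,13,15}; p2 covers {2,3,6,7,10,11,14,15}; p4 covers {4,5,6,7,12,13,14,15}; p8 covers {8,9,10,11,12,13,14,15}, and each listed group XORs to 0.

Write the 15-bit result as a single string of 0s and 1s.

101000111101101

Place data at non-parity positions: p1 p2 1 p4 0 0 1 p8 1 1 0 1 1 0 1
p1 (pos 1,3,5,7,9,11,13,15): XOR of data positions = 1⊕0⊕1⊕1⊕0⊕1⊕1 = 1
p2 (pos 2,3,6,7,10,11,14,15): XOR of data positions = 1⊕0⊕1⊕1⊕0⊕0⊕1 = 0
p4 (pos 4,5,6,7,12,13,14,15): XOR of data positions = 0⊕0⊕1⊕1⊕1⊕0⊕1 = 0
p8 (pos 8,9,10,11,12,13,14,15): XOR of data positions = 1⊕1⊕0⊕1⊕1⊕0⊕1 = 1
Codeword: 101000111101101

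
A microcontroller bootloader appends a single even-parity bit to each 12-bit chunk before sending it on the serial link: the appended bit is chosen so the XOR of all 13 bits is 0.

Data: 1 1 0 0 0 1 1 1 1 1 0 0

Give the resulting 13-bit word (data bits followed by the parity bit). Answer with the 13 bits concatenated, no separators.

XOR of the 12 data bits: 1⊕1⊕0⊕0⊕0⊕1⊕1⊕1⊕1⊕1⊕0⊕0 = 1
Parity bit = 1 (so all 13 bits XOR to 0).

1100011111001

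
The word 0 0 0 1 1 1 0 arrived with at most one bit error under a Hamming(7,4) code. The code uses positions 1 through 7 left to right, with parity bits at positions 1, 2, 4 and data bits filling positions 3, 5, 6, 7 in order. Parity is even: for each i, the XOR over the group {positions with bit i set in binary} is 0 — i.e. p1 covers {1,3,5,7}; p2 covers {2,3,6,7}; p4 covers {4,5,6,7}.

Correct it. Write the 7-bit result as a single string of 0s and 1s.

0001111

s1 (pos 1,3,5,7): 0⊕0⊕1⊕0 = 1
s2 (pos 2,3,6,7): 0⊕0⊕1⊕0 = 1
s4 (pos 4,5,6,7): 1⊕1⊕1⊕0 = 1
Syndrome s4…s1 = 111 → error at position 7.
Flip position 7: 0001110 → 0001111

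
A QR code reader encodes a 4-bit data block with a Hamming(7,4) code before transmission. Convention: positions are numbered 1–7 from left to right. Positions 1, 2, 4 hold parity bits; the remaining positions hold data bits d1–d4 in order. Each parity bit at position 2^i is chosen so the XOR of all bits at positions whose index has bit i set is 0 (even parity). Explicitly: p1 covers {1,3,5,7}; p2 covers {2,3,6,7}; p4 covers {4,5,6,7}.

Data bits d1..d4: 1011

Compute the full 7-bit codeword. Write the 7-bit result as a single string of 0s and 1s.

0110011

Place data at non-parity positions: p1 p2 1 p4 0 1 1
p1 (pos 1,3,5,7): XOR of data positions = 1⊕0⊕1 = 0
p2 (pos 2,3,6,7): XOR of data positions = 1⊕1⊕1 = 1
p4 (pos 4,5,6,7): XOR of data positions = 0⊕1⊕1 = 0
Codeword: 0110011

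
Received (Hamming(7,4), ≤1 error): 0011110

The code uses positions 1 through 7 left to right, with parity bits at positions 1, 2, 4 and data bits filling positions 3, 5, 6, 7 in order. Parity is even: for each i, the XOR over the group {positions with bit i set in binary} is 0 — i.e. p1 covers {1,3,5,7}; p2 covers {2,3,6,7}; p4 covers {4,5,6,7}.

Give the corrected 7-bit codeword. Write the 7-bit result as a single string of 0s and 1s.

s1 (pos 1,3,5,7): 0⊕1⊕1⊕0 = 0
s2 (pos 2,3,6,7): 0⊕1⊕1⊕0 = 0
s4 (pos 4,5,6,7): 1⊕1⊕1⊕0 = 1
Syndrome s4…s1 = 100 → error at position 4.
Flip position 4: 0011110 → 0010110

0010110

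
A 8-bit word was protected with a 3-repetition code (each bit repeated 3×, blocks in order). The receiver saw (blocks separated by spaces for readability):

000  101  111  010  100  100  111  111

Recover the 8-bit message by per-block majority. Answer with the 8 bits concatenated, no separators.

01100011

Block 1 (000): 0 ones → 0
Block 2 (101): 2 ones → 1
Block 3 (111): 3 ones → 1
Block 4 (010): 1 one → 0
Block 5 (100): 1 one → 0
Block 6 (100): 1 one → 0
Block 7 (111): 3 ones → 1
Block 8 (111): 3 ones → 1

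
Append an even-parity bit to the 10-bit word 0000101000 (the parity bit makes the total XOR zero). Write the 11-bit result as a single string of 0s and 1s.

00001010000

XOR of the 10 data bits: 0⊕0⊕0⊕0⊕1⊕0⊕1⊕0⊕0⊕0 = 0
Parity bit = 0 (so all 11 bits XOR to 0).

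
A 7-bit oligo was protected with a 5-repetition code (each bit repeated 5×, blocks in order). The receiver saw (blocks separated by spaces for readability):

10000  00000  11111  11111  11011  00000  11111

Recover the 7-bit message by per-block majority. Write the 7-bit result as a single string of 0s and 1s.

Block 1 (10000): 1 one → 0
Block 2 (00000): 0 ones → 0
Block 3 (11111): 5 ones → 1
Block 4 (11111): 5 ones → 1
Block 5 (11011): 4 ones → 1
Block 6 (00000): 0 ones → 0
Block 7 (11111): 5 ones → 1

0011101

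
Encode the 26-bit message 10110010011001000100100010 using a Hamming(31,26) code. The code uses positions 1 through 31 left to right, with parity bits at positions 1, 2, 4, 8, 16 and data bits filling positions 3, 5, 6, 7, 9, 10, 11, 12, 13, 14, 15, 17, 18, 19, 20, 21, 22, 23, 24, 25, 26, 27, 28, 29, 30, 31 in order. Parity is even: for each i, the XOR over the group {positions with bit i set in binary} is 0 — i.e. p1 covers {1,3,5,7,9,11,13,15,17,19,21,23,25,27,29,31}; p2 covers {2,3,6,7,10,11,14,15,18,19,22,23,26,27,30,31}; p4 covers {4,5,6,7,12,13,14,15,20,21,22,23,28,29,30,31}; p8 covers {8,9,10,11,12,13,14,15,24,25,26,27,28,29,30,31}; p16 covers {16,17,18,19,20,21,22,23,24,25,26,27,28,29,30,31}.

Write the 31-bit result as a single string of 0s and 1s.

Place data at non-parity positions: p1 p2 1 p4 0 1 1 p8 0 0 1 0 0 1 1 p16 0 0 1 0 0 0 1 0 0 1 0 0 0 1 0
p1 (pos 1,3,5,7,9,11,13,15,17,19,21,23,25,27,29,31): XOR of data positions = 1⊕0⊕1⊕0⊕1⊕0⊕1⊕0⊕1⊕0⊕1⊕0⊕0⊕0⊕0 = 0
p2 (pos 2,3,6,7,10,11,14,15,18,19,22,23,26,27,30,31): XOR of data positions = 1⊕1⊕1⊕0⊕1⊕1⊕1⊕0⊕1⊕0⊕1⊕1⊕0⊕1⊕0 = 0
p4 (pos 4,5,6,7,12,13,14,15,20,21,22,23,28,29,30,31): XOR of data positions = 0⊕1⊕1⊕0⊕0⊕1⊕1⊕0⊕0⊕0⊕1⊕0⊕0⊕1⊕0 = 0
p8 (pos 8,9,10,11,12,13,14,15,24,25,26,27,28,29,30,31): XOR of data positions = 0⊕0⊕1⊕0⊕0⊕1⊕1⊕0⊕0⊕1⊕0⊕0⊕0⊕1⊕0 = 1
p16 (pos 16,17,18,19,20,21,22,23,24,25,26,27,28,29,30,31): XOR of data positions = 0⊕0⊕1⊕0⊕0⊕0⊕1⊕0⊕0⊕1⊕0⊕0⊕0⊕1⊕0 = 0
Codeword: 0010011100100110001000100100010

0010011100100110001000100100010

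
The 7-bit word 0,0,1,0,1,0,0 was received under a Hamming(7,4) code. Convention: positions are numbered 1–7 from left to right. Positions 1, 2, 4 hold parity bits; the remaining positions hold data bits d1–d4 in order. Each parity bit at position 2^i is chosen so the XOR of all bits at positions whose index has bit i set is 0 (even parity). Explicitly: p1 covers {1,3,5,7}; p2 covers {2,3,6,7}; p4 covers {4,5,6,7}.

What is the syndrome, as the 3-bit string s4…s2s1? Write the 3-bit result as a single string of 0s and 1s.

110

s1 (pos 1,3,5,7): 0⊕1⊕1⊕0 = 0
s2 (pos 2,3,6,7): 0⊕1⊕0⊕0 = 1
s4 (pos 4,5,6,7): 0⊕1⊕0⊕0 = 1
Syndrome s4…s1 = 110 → error at position 6.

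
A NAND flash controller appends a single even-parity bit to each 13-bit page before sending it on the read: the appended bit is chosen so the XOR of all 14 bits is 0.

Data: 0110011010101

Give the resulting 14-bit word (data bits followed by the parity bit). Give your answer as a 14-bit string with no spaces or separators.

XOR of the 13 data bits: 0⊕1⊕1⊕0⊕0⊕1⊕1⊕0⊕1⊕0⊕1⊕0⊕1 = 1
Parity bit = 1 (so all 14 bits XOR to 0).

01100110101011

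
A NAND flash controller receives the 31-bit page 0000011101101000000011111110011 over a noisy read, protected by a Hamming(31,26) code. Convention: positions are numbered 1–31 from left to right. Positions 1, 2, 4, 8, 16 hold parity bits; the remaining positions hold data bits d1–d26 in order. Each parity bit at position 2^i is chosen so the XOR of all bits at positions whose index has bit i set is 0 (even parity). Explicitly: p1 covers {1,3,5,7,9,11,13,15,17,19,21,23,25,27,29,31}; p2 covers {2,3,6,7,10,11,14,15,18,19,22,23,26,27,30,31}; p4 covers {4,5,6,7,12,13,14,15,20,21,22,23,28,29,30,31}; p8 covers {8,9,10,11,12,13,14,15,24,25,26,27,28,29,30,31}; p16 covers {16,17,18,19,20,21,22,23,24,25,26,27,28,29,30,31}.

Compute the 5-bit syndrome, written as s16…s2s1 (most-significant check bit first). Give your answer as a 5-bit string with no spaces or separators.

s1 (pos 1,3,5,7,9,11,13,15,17,19,21,23,25,27,29,31): 0⊕0⊕0⊕1⊕0⊕1⊕1⊕0⊕0⊕0⊕1⊕1⊕1⊕1⊕0⊕1 = 0
s2 (pos 2,3,6,7,10,11,14,15,18,19,22,23,26,27,30,31): 0⊕0⊕1⊕1⊕1⊕1⊕0⊕0⊕0⊕0⊕1⊕1⊕1⊕1⊕1⊕1 = 0
s4 (pos 4,5,6,7,12,13,14,15,20,21,22,23,28,29,30,31): 0⊕0⊕1⊕1⊕0⊕1⊕0⊕0⊕0⊕1⊕1⊕1⊕0⊕0⊕1⊕1 = 0
s8 (pos 8,9,10,11,12,13,14,15,24,25,26,27,28,29,30,31): 1⊕0⊕1⊕1⊕0⊕1⊕0⊕0⊕1⊕1⊕1⊕1⊕0⊕0⊕1⊕1 = 0
s16 (pos 16,17,18,19,20,21,22,23,24,25,26,27,28,29,30,31): 0⊕0⊕0⊕0⊕0⊕1⊕1⊕1⊕1⊕1⊕1⊕1⊕0⊕0⊕1⊕1 = 1
Syndrome s16…s1 = 10000 → error at position 16.

10000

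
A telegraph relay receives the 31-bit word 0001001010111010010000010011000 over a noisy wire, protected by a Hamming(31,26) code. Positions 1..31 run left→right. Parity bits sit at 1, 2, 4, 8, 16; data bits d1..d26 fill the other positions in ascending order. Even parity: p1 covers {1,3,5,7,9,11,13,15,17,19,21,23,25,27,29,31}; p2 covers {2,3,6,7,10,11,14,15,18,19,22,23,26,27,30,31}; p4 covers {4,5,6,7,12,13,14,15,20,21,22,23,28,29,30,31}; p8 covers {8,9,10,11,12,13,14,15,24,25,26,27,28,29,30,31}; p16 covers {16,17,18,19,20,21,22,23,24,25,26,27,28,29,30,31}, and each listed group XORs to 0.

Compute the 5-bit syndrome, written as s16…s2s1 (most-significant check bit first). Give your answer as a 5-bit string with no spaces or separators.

00010

s1 (pos 1,3,5,7,9,11,13,15,17,19,21,23,25,27,29,31): 0⊕0⊕0⊕1⊕1⊕1⊕1⊕1⊕0⊕0⊕0⊕0⊕0⊕1⊕0⊕0 = 0
s2 (pos 2,3,6,7,10,11,14,15,18,19,22,23,26,27,30,31): 0⊕0⊕0⊕1⊕0⊕1⊕0⊕1⊕1⊕0⊕0⊕0⊕0⊕1⊕0⊕0 = 1
s4 (pos 4,5,6,7,12,13,14,15,20,21,22,23,28,29,30,31): 1⊕0⊕0⊕1⊕1⊕1⊕0⊕1⊕0⊕0⊕0⊕0⊕1⊕0⊕0⊕0 = 0
s8 (pos 8,9,10,11,12,13,14,15,24,25,26,27,28,29,30,31): 0⊕1⊕0⊕1⊕1⊕1⊕0⊕1⊕1⊕0⊕0⊕1⊕1⊕0⊕0⊕0 = 0
s16 (pos 16,17,18,19,20,21,22,23,24,25,26,27,28,29,30,31): 0⊕0⊕1⊕0⊕0⊕0⊕0⊕0⊕1⊕0⊕0⊕1⊕1⊕0⊕0⊕0 = 0
Syndrome s16…s1 = 00010 → error at position 2.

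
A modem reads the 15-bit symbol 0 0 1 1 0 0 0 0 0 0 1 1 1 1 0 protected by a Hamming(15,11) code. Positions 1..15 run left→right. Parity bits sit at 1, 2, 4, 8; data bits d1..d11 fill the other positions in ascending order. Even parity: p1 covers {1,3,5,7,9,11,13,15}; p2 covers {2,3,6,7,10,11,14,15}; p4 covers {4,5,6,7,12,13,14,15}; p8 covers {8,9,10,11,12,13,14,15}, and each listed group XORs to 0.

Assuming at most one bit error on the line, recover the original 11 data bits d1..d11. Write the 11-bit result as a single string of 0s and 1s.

s1 (pos 1,3,5,7,9,11,13,15): 0⊕1⊕0⊕0⊕0⊕1⊕1⊕0 = 1
s2 (pos 2,3,6,7,10,11,14,15): 0⊕1⊕0⊕0⊕0⊕1⊕1⊕0 = 1
s4 (pos 4,5,6,7,12,13,14,15): 1⊕0⊕0⊕0⊕1⊕1⊕1⊕0 = 0
s8 (pos 8,9,10,11,12,13,14,15): 0⊕0⊕0⊕1⊕1⊕1⊕1⊕0 = 0
Syndrome s8…s1 = 0011 → error at position 3.
Flip position 3: 001100000011110 → 000100000011110
Read data bits from positions 3,5,6,7,9,10,11,12,13,14,15: 00000011110

00000011110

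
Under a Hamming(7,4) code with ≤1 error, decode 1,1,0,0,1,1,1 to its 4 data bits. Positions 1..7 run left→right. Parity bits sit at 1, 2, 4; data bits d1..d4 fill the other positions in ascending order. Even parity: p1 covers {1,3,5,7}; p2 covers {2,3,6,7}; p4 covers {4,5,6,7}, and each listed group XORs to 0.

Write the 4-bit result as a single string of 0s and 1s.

s1 (pos 1,3,5,7): 1⊕0⊕1⊕1 = 1
s2 (pos 2,3,6,7): 1⊕0⊕1⊕1 = 1
s4 (pos 4,5,6,7): 0⊕1⊕1⊕1 = 1
Syndrome s4…s1 = 111 → error at position 7.
Flip position 7: 1100111 → 1100110
Read data bits from positions 3,5,6,7: 0110

0110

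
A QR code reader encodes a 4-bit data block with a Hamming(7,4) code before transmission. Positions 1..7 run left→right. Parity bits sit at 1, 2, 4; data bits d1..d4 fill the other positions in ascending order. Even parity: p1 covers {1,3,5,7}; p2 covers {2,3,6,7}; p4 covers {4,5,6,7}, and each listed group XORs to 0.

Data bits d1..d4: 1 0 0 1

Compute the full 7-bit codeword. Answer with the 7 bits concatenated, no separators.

0011001

Place data at non-parity positions: p1 p2 1 p4 0 0 1
p1 (pos 1,3,5,7): XOR of data positions = 1⊕0⊕1 = 0
p2 (pos 2,3,6,7): XOR of data positions = 1⊕0⊕1 = 0
p4 (pos 4,5,6,7): XOR of data positions = 0⊕0⊕1 = 1
Codeword: 0011001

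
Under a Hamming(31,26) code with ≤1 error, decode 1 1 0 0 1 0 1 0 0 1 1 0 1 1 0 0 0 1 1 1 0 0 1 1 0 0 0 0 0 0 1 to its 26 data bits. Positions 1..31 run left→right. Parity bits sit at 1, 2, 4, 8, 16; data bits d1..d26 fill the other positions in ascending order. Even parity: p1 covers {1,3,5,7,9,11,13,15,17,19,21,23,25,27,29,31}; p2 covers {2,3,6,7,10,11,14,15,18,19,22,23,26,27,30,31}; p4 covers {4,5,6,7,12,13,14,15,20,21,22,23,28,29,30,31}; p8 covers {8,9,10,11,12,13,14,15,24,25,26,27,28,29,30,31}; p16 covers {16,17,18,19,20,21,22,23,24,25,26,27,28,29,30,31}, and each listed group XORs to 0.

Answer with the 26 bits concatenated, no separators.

s1 (pos 1,3,5,7,9,11,13,15,17,19,21,23,25,27,29,31): 1⊕0⊕1⊕1⊕0⊕1⊕1⊕0⊕0⊕1⊕0⊕1⊕0⊕0⊕0⊕1 = 0
s2 (pos 2,3,6,7,10,11,14,15,18,19,22,23,26,27,30,31): 1⊕0⊕0⊕1⊕1⊕1⊕1⊕0⊕1⊕1⊕0⊕1⊕0⊕0⊕0⊕1 = 1
s4 (pos 4,5,6,7,12,13,14,15,20,21,22,23,28,29,30,31): 0⊕1⊕0⊕1⊕0⊕1⊕1⊕0⊕1⊕0⊕0⊕1⊕0⊕0⊕0⊕1 = 1
s8 (pos 8,9,10,11,12,13,14,15,24,25,26,27,28,29,30,31): 0⊕0⊕1⊕1⊕0⊕1⊕1⊕0⊕1⊕0⊕0⊕0⊕0⊕0⊕0⊕1 = 0
s16 (pos 16,17,18,19,20,21,22,23,24,25,26,27,28,29,30,31): 0⊕0⊕1⊕1⊕1⊕0⊕0⊕1⊕1⊕0⊕0⊕0⊕0⊕0⊕0⊕1 = 0
Syndrome s16…s1 = 00110 → error at position 6.
Flip position 6: 1100101001101100011100110000001 → 1100111001101100011100110000001
Read data bits from positions 3,5,6,7,9,10,11,12,13,14,15,17,18,19,20,21,22,23,24,25,26,27,28,29,30,31: 01110110110011100110000001

01110110110011100110000001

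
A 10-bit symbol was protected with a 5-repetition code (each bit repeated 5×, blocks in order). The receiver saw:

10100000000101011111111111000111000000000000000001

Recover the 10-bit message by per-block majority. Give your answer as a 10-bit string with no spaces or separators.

Block 1 (10100): 2 ones → 0
Block 2 (00000): 0 ones → 0
Block 3 (01010): 2 ones → 0
Block 4 (11111): 5 ones → 1
Block 5 (11111): 5 ones → 1
Block 6 (10001): 2 ones → 0
Block 7 (11000): 2 ones → 0
Block 8 (00000): 0 ones → 0
Block 9 (00000): 0 ones → 0
Block 10 (00001): 1 one → 0

0001100000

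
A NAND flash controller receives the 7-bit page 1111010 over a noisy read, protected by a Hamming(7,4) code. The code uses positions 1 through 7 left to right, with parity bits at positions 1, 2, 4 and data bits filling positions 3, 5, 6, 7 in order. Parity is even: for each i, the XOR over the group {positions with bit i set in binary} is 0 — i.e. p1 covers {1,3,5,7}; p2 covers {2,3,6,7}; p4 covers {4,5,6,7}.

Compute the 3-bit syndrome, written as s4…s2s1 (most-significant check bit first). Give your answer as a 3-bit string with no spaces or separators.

010

s1 (pos 1,3,5,7): 1⊕1⊕0⊕0 = 0
s2 (pos 2,3,6,7): 1⊕1⊕1⊕0 = 1
s4 (pos 4,5,6,7): 1⊕0⊕1⊕0 = 0
Syndrome s4…s1 = 010 → error at position 2.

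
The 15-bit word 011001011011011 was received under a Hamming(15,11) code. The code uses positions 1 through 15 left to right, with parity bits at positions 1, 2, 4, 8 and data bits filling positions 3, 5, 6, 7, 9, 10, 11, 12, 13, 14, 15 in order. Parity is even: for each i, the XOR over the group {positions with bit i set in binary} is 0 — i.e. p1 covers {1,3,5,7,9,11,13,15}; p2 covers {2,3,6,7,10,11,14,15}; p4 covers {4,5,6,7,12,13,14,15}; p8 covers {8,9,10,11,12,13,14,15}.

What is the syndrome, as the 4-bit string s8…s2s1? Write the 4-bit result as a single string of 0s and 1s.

s1 (pos 1,3,5,7,9,11,13,15): 0⊕1⊕0⊕0⊕1⊕1⊕0⊕1 = 0
s2 (pos 2,3,6,7,10,11,14,15): 1⊕1⊕1⊕0⊕0⊕1⊕1⊕1 = 0
s4 (pos 4,5,6,7,12,13,14,15): 0⊕0⊕1⊕0⊕1⊕0⊕1⊕1 = 0
s8 (pos 8,9,10,11,12,13,14,15): 1⊕1⊕0⊕1⊕1⊕0⊕1⊕1 = 0
Syndrome s8…s1 = 0000 → no error.

0000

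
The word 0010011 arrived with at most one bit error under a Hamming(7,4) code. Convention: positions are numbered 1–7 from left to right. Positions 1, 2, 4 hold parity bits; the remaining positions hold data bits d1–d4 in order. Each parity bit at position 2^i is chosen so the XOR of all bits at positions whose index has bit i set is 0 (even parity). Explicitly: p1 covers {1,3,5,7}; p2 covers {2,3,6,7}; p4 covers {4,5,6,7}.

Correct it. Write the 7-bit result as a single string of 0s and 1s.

0110011

s1 (pos 1,3,5,7): 0⊕1⊕0⊕1 = 0
s2 (pos 2,3,6,7): 0⊕1⊕1⊕1 = 1
s4 (pos 4,5,6,7): 0⊕0⊕1⊕1 = 0
Syndrome s4…s1 = 010 → error at position 2.
Flip position 2: 0010011 → 0110011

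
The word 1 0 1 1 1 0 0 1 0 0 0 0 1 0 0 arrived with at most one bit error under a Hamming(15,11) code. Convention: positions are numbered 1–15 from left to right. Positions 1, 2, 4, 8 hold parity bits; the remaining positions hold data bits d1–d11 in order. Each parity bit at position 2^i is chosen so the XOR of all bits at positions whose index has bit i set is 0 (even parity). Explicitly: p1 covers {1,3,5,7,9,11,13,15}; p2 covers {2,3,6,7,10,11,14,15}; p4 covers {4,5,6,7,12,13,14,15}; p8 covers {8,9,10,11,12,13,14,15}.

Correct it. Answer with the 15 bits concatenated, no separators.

101111010000100

s1 (pos 1,3,5,7,9,11,13,15): 1⊕1⊕1⊕0⊕0⊕0⊕1⊕0 = 0
s2 (pos 2,3,6,7,10,11,14,15): 0⊕1⊕0⊕0⊕0⊕0⊕0⊕0 = 1
s4 (pos 4,5,6,7,12,13,14,15): 1⊕1⊕0⊕0⊕0⊕1⊕0⊕0 = 1
s8 (pos 8,9,10,11,12,13,14,15): 1⊕0⊕0⊕0⊕0⊕1⊕0⊕0 = 0
Syndrome s8…s1 = 0110 → error at position 6.
Flip position 6: 101110010000100 → 101111010000100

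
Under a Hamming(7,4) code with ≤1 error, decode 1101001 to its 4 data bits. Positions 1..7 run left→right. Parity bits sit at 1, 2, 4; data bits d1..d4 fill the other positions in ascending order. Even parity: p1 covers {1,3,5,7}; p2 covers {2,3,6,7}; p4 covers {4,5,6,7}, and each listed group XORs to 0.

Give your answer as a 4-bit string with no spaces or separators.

s1 (pos 1,3,5,7): 1⊕0⊕0⊕1 = 0
s2 (pos 2,3,6,7): 1⊕0⊕0⊕1 = 0
s4 (pos 4,5,6,7): 1⊕0⊕0⊕1 = 0
Syndrome s4…s1 = 000 → no error.
Read data bits from positions 3,5,6,7: 0001

0001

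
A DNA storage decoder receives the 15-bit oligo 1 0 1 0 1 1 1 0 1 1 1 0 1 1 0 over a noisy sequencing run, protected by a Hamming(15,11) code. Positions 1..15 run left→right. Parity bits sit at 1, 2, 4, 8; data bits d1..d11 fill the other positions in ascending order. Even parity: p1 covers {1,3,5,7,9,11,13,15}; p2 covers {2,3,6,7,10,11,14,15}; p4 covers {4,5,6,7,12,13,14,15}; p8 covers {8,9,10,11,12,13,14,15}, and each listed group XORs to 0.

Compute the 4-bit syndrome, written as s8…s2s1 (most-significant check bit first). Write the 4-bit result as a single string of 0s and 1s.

s1 (pos 1,3,5,7,9,11,13,15): 1⊕1⊕1⊕1⊕1⊕1⊕1⊕0 = 1
s2 (pos 2,3,6,7,10,11,14,15): 0⊕1⊕1⊕1⊕1⊕1⊕1⊕0 = 0
s4 (pos 4,5,6,7,12,13,14,15): 0⊕1⊕1⊕1⊕0⊕1⊕1⊕0 = 1
s8 (pos 8,9,10,11,12,13,14,15): 0⊕1⊕1⊕1⊕0⊕1⊕1⊕0 = 1
Syndrome s8…s1 = 1101 → error at position 13.

1101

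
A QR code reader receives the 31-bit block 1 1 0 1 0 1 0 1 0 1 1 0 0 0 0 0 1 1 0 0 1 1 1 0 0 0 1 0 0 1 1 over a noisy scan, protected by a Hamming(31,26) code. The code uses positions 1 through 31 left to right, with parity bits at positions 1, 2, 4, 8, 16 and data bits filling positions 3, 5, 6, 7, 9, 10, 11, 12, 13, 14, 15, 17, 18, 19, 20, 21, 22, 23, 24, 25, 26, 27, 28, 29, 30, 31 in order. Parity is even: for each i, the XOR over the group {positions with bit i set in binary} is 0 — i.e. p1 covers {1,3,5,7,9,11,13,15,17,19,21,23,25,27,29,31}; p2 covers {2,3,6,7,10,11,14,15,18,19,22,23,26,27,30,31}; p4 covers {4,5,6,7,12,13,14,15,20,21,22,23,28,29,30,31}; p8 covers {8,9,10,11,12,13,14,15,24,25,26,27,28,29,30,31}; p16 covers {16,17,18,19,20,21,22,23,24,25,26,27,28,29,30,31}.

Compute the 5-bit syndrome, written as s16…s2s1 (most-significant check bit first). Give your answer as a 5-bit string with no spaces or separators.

s1 (pos 1,3,5,7,9,11,13,15,17,19,21,23,25,27,29,31): 1⊕0⊕0⊕0⊕0⊕1⊕0⊕0⊕1⊕0⊕1⊕1⊕0⊕1⊕0⊕1 = 1
s2 (pos 2,3,6,7,10,11,14,15,18,19,22,23,26,27,30,31): 1⊕0⊕1⊕0⊕1⊕1⊕0⊕0⊕1⊕0⊕1⊕1⊕0⊕1⊕1⊕1 = 0
s4 (pos 4,5,6,7,12,13,14,15,20,21,22,23,28,29,30,31): 1⊕0⊕1⊕0⊕0⊕0⊕0⊕0⊕0⊕1⊕1⊕1⊕0⊕0⊕1⊕1 = 1
s8 (pos 8,9,10,11,12,13,14,15,24,25,26,27,28,29,30,31): 1⊕0⊕1⊕1⊕0⊕0⊕0⊕0⊕0⊕0⊕0⊕1⊕0⊕0⊕1⊕1 = 0
s16 (pos 16,17,18,19,20,21,22,23,24,25,26,27,28,29,30,31): 0⊕1⊕1⊕0⊕0⊕1⊕1⊕1⊕0⊕0⊕0⊕1⊕0⊕0⊕1⊕1 = 0
Syndrome s16…s1 = 00101 → error at position 5.

00101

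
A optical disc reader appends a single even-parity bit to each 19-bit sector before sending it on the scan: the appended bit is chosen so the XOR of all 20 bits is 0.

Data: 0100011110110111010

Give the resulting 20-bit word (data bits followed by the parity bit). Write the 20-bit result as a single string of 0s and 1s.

XOR of the 19 data bits: 0⊕1⊕0⊕0⊕0⊕1⊕1⊕1⊕1⊕0⊕1⊕1⊕0⊕1⊕1⊕1⊕0⊕1⊕0 = 1
Parity bit = 1 (so all 20 bits XOR to 0).

01000111101101110101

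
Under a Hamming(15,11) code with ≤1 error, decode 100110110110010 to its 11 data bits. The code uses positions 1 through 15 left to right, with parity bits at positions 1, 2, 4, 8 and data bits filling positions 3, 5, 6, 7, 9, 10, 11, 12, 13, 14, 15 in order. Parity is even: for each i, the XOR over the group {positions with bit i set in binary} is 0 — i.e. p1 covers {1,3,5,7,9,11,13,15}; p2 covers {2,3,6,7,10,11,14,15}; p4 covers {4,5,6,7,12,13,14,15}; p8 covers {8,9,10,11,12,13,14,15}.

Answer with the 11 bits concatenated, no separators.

s1 (pos 1,3,5,7,9,11,13,15): 1⊕0⊕1⊕1⊕0⊕1⊕0⊕0 = 0
s2 (pos 2,3,6,7,10,11,14,15): 0⊕0⊕0⊕1⊕1⊕1⊕1⊕0 = 0
s4 (pos 4,5,6,7,12,13,14,15): 1⊕1⊕0⊕1⊕0⊕0⊕1⊕0 = 0
s8 (pos 8,9,10,11,12,13,14,15): 1⊕0⊕1⊕1⊕0⊕0⊕1⊕0 = 0
Syndrome s8…s1 = 0000 → no error.
Read data bits from positions 3,5,6,7,9,10,11,12,13,14,15: 01010110010

01010110010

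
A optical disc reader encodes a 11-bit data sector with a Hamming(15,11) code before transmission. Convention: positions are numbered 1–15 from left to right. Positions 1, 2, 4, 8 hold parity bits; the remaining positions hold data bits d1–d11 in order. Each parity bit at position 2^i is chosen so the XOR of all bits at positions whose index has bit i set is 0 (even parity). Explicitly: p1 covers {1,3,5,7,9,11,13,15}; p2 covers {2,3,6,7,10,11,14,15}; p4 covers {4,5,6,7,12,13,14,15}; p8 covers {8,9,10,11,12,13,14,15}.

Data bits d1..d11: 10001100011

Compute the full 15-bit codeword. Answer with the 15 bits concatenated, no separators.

Place data at non-parity positions: p1 p2 1 p4 0 0 0 p8 1 1 0 0 0 1 1
p1 (pos 1,3,5,7,9,11,13,15): XOR of data positions = 1⊕0⊕0⊕1⊕0⊕0⊕1 = 1
p2 (pos 2,3,6,7,10,11,14,15): XOR of data positions = 1⊕0⊕0⊕1⊕0⊕1⊕1 = 0
p4 (pos 4,5,6,7,12,13,14,15): XOR of data positions = 0⊕0⊕0⊕0⊕0⊕1⊕1 = 0
p8 (pos 8,9,10,11,12,13,14,15): XOR of data positions = 1⊕1⊕0⊕0⊕0⊕1⊕1 = 0
Codeword: 101000001100011

101000001100011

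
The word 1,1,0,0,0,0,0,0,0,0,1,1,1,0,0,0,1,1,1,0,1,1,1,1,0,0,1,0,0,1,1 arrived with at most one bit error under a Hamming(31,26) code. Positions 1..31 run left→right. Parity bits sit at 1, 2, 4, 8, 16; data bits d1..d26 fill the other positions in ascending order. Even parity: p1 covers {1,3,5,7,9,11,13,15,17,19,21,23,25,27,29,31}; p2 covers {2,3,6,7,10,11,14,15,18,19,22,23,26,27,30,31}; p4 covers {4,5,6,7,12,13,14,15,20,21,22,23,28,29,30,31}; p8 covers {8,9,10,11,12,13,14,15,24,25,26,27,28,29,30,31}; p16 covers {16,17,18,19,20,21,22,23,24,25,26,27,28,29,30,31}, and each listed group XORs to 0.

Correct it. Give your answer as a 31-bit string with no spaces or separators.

s1 (pos 1,3,5,7,9,11,13,15,17,19,21,23,25,27,29,31): 1⊕0⊕0⊕0⊕0⊕1⊕1⊕0⊕1⊕1⊕1⊕1⊕0⊕1⊕0⊕1 = 1
s2 (pos 2,3,6,7,10,11,14,15,18,19,22,23,26,27,30,31): 1⊕0⊕0⊕0⊕0⊕1⊕0⊕0⊕1⊕1⊕1⊕1⊕0⊕1⊕1⊕1 = 1
s4 (pos 4,5,6,7,12,13,14,15,20,21,22,23,28,29,30,31): 0⊕0⊕0⊕0⊕1⊕1⊕0⊕0⊕0⊕1⊕1⊕1⊕0⊕0⊕1⊕1 = 1
s8 (pos 8,9,10,11,12,13,14,15,24,25,26,27,28,29,30,31): 0⊕0⊕0⊕1⊕1⊕1⊕0⊕0⊕1⊕0⊕0⊕1⊕0⊕0⊕1⊕1 = 1
s16 (pos 16,17,18,19,20,21,22,23,24,25,26,27,28,29,30,31): 0⊕1⊕1⊕1⊕0⊕1⊕1⊕1⊕1⊕0⊕0⊕1⊕0⊕0⊕1⊕1 = 0
Syndrome s16…s1 = 01111 → error at position 15.
Flip position 15: 1100000000111000111011110010011 → 1100000000111010111011110010011

1100000000111010111011110010011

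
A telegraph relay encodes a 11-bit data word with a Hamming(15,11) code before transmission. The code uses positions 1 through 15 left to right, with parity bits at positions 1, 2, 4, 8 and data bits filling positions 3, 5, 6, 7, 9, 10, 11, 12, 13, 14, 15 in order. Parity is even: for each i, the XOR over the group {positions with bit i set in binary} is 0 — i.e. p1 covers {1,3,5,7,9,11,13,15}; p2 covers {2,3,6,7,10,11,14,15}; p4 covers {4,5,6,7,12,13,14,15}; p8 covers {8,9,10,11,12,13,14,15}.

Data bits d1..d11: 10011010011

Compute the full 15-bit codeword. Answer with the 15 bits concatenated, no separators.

111100101010011

Place data at non-parity positions: p1 p2 1 p4 0 0 1 p8 1 0 1 0 0 1 1
p1 (pos 1,3,5,7,9,11,13,15): XOR of data positions = 1⊕0⊕1⊕1⊕1⊕0⊕1 = 1
p2 (pos 2,3,6,7,10,11,14,15): XOR of data positions = 1⊕0⊕1⊕0⊕1⊕1⊕1 = 1
p4 (pos 4,5,6,7,12,13,14,15): XOR of data positions = 0⊕0⊕1⊕0⊕0⊕1⊕1 = 1
p8 (pos 8,9,10,11,12,13,14,15): XOR of data positions = 1⊕0⊕1⊕0⊕0⊕1⊕1 = 0
Codeword: 111100101010011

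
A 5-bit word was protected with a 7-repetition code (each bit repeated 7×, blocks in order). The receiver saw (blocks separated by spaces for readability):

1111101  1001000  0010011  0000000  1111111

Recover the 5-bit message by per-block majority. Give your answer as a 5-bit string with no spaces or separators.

10001

Block 1 (1111101): 6 ones → 1
Block 2 (1001000): 2 ones → 0
Block 3 (0010011): 3 ones → 0
Block 4 (0000000): 0 ones → 0
Block 5 (1111111): 7 ones → 1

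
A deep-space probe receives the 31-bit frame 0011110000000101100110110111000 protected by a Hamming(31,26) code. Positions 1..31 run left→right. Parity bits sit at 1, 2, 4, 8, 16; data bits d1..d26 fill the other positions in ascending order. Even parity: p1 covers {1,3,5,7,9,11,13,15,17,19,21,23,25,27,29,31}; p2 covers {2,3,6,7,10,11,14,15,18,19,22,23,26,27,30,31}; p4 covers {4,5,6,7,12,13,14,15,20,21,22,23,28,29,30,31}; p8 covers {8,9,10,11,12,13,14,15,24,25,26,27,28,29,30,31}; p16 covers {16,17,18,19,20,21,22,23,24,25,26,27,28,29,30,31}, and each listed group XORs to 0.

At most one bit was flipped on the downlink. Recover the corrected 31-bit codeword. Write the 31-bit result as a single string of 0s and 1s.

0011110000000101100110100111000

s1 (pos 1,3,5,7,9,11,13,15,17,19,21,23,25,27,29,31): 0⊕1⊕1⊕0⊕0⊕0⊕0⊕0⊕1⊕0⊕1⊕1⊕0⊕1⊕0⊕0 = 0
s2 (pos 2,3,6,7,10,11,14,15,18,19,22,23,26,27,30,31): 0⊕1⊕1⊕0⊕0⊕0⊕1⊕0⊕0⊕0⊕0⊕1⊕1⊕1⊕0⊕0 = 0
s4 (pos 4,5,6,7,12,13,14,15,20,21,22,23,28,29,30,31): 1⊕1⊕1⊕0⊕0⊕0⊕1⊕0⊕1⊕1⊕0⊕1⊕1⊕0⊕0⊕0 = 0
s8 (pos 8,9,10,11,12,13,14,15,24,25,26,27,28,29,30,31): 0⊕0⊕0⊕0⊕0⊕0⊕1⊕0⊕1⊕0⊕1⊕1⊕1⊕0⊕0⊕0 = 1
s16 (pos 16,17,18,19,20,21,22,23,24,25,26,27,28,29,30,31): 1⊕1⊕0⊕0⊕1⊕1⊕0⊕1⊕1⊕0⊕1⊕1⊕1⊕0⊕0⊕0 = 1
Syndrome s16…s1 = 11000 → error at position 24.
Flip position 24: 0011110000000101100110110111000 → 0011110000000101100110100111000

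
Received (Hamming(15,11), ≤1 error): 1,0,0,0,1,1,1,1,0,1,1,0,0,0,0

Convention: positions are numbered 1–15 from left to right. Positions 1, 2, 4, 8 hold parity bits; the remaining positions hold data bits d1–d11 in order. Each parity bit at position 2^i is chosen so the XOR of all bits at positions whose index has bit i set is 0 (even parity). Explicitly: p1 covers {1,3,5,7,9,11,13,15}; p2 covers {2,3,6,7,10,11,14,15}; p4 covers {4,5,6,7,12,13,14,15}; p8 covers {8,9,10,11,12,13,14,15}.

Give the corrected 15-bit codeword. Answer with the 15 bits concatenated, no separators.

s1 (pos 1,3,5,7,9,11,13,15): 1⊕0⊕1⊕1⊕0⊕1⊕0⊕0 = 0
s2 (pos 2,3,6,7,10,11,14,15): 0⊕0⊕1⊕1⊕1⊕1⊕0⊕0 = 0
s4 (pos 4,5,6,7,12,13,14,15): 0⊕1⊕1⊕1⊕0⊕0⊕0⊕0 = 1
s8 (pos 8,9,10,11,12,13,14,15): 1⊕0⊕1⊕1⊕0⊕0⊕0⊕0 = 1
Syndrome s8…s1 = 1100 → error at position 12.
Flip position 12: 100011110110000 → 100011110111000

100011110111000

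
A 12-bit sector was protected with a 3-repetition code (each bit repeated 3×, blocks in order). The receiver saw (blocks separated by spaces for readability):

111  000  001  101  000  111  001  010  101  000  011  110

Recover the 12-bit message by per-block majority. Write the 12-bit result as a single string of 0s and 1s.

Block 1 (111): 3 ones → 1
Block 2 (000): 0 ones → 0
Block 3 (001): 1 one → 0
Block 4 (101): 2 ones → 1
Block 5 (000): 0 ones → 0
Block 6 (111): 3 ones → 1
Block 7 (001): 1 one → 0
Block 8 (010): 1 one → 0
Block 9 (101): 2 ones → 1
Block 10 (000): 0 ones → 0
Block 11 (011): 2 ones → 1
Block 12 (110): 2 ones → 1

100101001011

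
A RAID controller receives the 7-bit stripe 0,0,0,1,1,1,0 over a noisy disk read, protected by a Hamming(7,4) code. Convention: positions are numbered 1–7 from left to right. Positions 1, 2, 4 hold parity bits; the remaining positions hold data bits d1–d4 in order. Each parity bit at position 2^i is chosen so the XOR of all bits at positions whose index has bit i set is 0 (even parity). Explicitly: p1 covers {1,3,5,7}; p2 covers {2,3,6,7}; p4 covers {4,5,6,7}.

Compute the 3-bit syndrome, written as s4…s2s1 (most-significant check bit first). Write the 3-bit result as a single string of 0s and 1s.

111

s1 (pos 1,3,5,7): 0⊕0⊕1⊕0 = 1
s2 (pos 2,3,6,7): 0⊕0⊕1⊕0 = 1
s4 (pos 4,5,6,7): 1⊕1⊕1⊕0 = 1
Syndrome s4…s1 = 111 → error at position 7.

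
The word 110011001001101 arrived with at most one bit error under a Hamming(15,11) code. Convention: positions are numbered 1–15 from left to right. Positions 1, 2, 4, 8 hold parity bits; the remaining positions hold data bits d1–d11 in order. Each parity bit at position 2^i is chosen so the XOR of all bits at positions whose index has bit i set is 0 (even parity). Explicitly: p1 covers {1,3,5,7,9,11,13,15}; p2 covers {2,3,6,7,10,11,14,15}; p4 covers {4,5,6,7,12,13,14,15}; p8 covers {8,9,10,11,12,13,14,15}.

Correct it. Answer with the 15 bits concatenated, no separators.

s1 (pos 1,3,5,7,9,11,13,15): 1⊕0⊕1⊕0⊕1⊕0⊕1⊕1 = 1
s2 (pos 2,3,6,7,10,11,14,15): 1⊕0⊕1⊕0⊕0⊕0⊕0⊕1 = 1
s4 (pos 4,5,6,7,12,13,14,15): 0⊕1⊕1⊕0⊕1⊕1⊕0⊕1 = 1
s8 (pos 8,9,10,11,12,13,14,15): 0⊕1⊕0⊕0⊕1⊕1⊕0⊕1 = 0
Syndrome s8…s1 = 0111 → error at position 7.
Flip position 7: 110011001001101 → 110011101001101

110011101001101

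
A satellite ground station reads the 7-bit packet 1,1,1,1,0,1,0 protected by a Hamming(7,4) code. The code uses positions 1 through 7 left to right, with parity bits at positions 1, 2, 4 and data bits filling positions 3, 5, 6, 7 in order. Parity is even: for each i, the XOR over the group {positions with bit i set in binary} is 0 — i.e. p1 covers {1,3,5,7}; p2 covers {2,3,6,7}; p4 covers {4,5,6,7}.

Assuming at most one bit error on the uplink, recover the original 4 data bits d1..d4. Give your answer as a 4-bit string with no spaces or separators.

1010

s1 (pos 1,3,5,7): 1⊕1⊕0⊕0 = 0
s2 (pos 2,3,6,7): 1⊕1⊕1⊕0 = 1
s4 (pos 4,5,6,7): 1⊕0⊕1⊕0 = 0
Syndrome s4…s1 = 010 → error at position 2.
Flip position 2: 1111010 → 1011010
Read data bits from positions 3,5,6,7: 1010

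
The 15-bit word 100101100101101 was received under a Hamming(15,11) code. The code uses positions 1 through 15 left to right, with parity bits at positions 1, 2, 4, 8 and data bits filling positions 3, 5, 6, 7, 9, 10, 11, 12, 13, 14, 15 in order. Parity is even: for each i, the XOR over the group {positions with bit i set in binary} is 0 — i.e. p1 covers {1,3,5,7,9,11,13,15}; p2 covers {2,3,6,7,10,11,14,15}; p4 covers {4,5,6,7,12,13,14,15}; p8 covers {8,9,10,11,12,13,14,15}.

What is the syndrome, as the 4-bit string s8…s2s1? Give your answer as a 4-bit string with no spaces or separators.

s1 (pos 1,3,5,7,9,11,13,15): 1⊕0⊕0⊕1⊕0⊕0⊕1⊕1 = 0
s2 (pos 2,3,6,7,10,11,14,15): 0⊕0⊕1⊕1⊕1⊕0⊕0⊕1 = 0
s4 (pos 4,5,6,7,12,13,14,15): 1⊕0⊕1⊕1⊕1⊕1⊕0⊕1 = 0
s8 (pos 8,9,10,11,12,13,14,15): 0⊕0⊕1⊕0⊕1⊕1⊕0⊕1 = 0
Syndrome s8…s1 = 0000 → no error.

0000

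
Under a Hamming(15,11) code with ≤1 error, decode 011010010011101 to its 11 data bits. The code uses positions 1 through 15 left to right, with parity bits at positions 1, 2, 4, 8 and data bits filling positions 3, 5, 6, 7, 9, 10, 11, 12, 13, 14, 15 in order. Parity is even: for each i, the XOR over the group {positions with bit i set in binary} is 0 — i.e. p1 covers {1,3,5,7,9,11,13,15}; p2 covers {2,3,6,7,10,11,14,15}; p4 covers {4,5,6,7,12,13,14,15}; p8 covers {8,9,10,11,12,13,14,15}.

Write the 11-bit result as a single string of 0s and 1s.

s1 (pos 1,3,5,7,9,11,13,15): 0⊕1⊕1⊕0⊕0⊕1⊕1⊕1 = 1
s2 (pos 2,3,6,7,10,11,14,15): 1⊕1⊕0⊕0⊕0⊕1⊕0⊕1 = 0
s4 (pos 4,5,6,7,12,13,14,15): 0⊕1⊕0⊕0⊕1⊕1⊕0⊕1 = 0
s8 (pos 8,9,10,11,12,13,14,15): 1⊕0⊕0⊕1⊕1⊕1⊕0⊕1 = 1
Syndrome s8…s1 = 1001 → error at position 9.
Flip position 9: 011010010011101 → 011010011011101
Read data bits from positions 3,5,6,7,9,10,11,12,13,14,15: 11001011101

11001011101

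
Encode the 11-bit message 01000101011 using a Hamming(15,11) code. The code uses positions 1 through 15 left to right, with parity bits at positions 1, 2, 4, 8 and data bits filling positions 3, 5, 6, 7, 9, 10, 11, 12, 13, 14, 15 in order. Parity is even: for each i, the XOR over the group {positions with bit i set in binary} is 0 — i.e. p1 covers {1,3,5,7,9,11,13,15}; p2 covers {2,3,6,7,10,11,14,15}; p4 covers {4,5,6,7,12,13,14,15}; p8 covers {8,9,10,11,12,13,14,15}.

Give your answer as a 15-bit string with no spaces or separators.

Place data at non-parity positions: p1 p2 0 p4 1 0 0 p8 0 1 0 1 0 1 1
p1 (pos 1,3,5,7,9,11,13,15): XOR of data positions = 0⊕1⊕0⊕0⊕0⊕0⊕1 = 0
p2 (pos 2,3,6,7,10,11,14,15): XOR of data positions = 0⊕0⊕0⊕1⊕0⊕1⊕1 = 1
p4 (pos 4,5,6,7,12,13,14,15): XOR of data positions = 1⊕0⊕0⊕1⊕0⊕1⊕1 = 0
p8 (pos 8,9,10,11,12,13,14,15): XOR of data positions = 0⊕1⊕0⊕1⊕0⊕1⊕1 = 0
Codeword: 010010000101011

010010000101011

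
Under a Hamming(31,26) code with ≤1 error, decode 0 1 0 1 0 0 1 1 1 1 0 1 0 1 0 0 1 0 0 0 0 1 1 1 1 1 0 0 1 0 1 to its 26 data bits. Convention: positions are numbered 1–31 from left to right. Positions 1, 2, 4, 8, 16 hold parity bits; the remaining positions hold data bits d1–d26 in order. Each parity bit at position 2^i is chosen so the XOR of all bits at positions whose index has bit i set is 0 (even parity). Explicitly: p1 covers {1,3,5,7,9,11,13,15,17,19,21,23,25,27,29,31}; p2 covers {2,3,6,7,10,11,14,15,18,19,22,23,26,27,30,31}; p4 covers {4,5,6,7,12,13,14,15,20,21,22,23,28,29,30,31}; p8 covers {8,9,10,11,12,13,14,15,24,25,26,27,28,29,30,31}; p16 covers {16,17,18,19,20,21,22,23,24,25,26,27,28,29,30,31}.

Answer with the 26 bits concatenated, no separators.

s1 (pos 1,3,5,7,9,11,13,15,17,19,21,23,25,27,29,31): 0⊕0⊕0⊕1⊕1⊕0⊕0⊕0⊕1⊕0⊕0⊕1⊕1⊕0⊕1⊕1 = 1
s2 (pos 2,3,6,7,10,11,14,15,18,19,22,23,26,27,30,31): 1⊕0⊕0⊕1⊕1⊕0⊕1⊕0⊕0⊕0⊕1⊕1⊕1⊕0⊕0⊕1 = 0
s4 (pos 4,5,6,7,12,13,14,15,20,21,22,23,28,29,30,31): 1⊕0⊕0⊕1⊕1⊕0⊕1⊕0⊕0⊕0⊕1⊕1⊕0⊕1⊕0⊕1 = 0
s8 (pos 8,9,10,11,12,13,14,15,24,25,26,27,28,29,30,31): 1⊕1⊕1⊕0⊕1⊕0⊕1⊕0⊕1⊕1⊕1⊕0⊕0⊕1⊕0⊕1 = 0
s16 (pos 16,17,18,19,20,21,22,23,24,25,26,27,28,29,30,31): 0⊕1⊕0⊕0⊕0⊕0⊕1⊕1⊕1⊕1⊕1⊕0⊕0⊕1⊕0⊕1 = 0
Syndrome s16…s1 = 00001 → error at position 1.
Flip position 1: 0101001111010100100001111100101 → 1101001111010100100001111100101
Read data bits from positions 3,5,6,7,9,10,11,12,13,14,15,17,18,19,20,21,22,23,24,25,26,27,28,29,30,31: 00011101010100001111100101

00011101010100001111100101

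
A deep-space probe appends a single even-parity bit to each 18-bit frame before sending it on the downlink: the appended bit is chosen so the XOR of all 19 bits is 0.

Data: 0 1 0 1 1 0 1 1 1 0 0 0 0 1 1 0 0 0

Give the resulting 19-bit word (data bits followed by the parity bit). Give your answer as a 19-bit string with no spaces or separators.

0101101110000110000

XOR of the 18 data bits: 0⊕1⊕0⊕1⊕1⊕0⊕1⊕1⊕1⊕0⊕0⊕0⊕0⊕1⊕1⊕0⊕0⊕0 = 0
Parity bit = 0 (so all 19 bits XOR to 0).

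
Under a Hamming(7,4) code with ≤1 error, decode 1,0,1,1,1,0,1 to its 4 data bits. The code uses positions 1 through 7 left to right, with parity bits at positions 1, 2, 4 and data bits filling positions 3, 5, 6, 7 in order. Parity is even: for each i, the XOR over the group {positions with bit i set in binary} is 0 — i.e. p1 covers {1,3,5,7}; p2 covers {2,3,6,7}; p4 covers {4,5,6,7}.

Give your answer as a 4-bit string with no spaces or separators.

s1 (pos 1,3,5,7): 1⊕1⊕1⊕1 = 0
s2 (pos 2,3,6,7): 0⊕1⊕0⊕1 = 0
s4 (pos 4,5,6,7): 1⊕1⊕0⊕1 = 1
Syndrome s4…s1 = 100 → error at position 4.
Flip position 4: 1011101 → 1010101
Read data bits from positions 3,5,6,7: 1101

1101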